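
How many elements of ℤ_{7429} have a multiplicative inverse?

Prime factorization: 7429 = 17 × 19 × 23.
φ(7429) = 7429 · (1 − 1/17) · (1 − 1/19) · (1 − 1/23)
       = 7429 · 6336/7429 = 6336.

6336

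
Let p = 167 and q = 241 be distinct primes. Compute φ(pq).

39840

φ(pq) = (p−1)(q−1) = 166 · 240 = 39840.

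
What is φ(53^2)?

2756

φ(53^2) = 53^2 − 53^1 = 2809 − 53 = 2756.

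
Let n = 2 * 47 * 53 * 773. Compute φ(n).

1846624

φ(2) = 2 − 1 = 1.
φ(47) = 47 − 1 = 46.
φ(53) = 53 − 1 = 52.
φ(773) = 773 − 1 = 772.
φ(3851086) = 1 × 46 × 52 × 772 = 1846624.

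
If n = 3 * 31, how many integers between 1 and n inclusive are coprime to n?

φ(3) = 3 − 1 = 2.
φ(31) = 31 − 1 = 30.
Multiply: 2 · 30 = 60.

60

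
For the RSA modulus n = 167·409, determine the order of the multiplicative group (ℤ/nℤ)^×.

67728

φ(68303) = 68303 · (1 − 1/167) · (1 − 1/409)
       = 68303 · 67728/68303 = 67728.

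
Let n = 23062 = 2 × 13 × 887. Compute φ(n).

φ(2) = 2 − 1 = 1.
φ(13) = 13 − 1 = 12.
φ(887) = 887 − 1 = 886.
Multiply: 1 · 12 · 886 = 10632.

10632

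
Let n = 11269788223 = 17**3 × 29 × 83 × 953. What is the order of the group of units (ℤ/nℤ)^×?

10107102208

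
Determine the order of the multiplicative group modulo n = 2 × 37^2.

1332

φ(2) = 2 − 1 = 1.
φ(37^2) = 37^2 − 37^1 = 1369 − 37 = 1332.
Multiply: 1 · 1332 = 1332.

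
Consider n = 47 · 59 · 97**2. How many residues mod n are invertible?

24844416

φ(26091157) = 26091157 · (1 − 1/47) · (1 − 1/59) · (1 − 1/97)
       = 26091157 · 256128/268981 = 24844416.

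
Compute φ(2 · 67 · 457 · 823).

φ(2) = 2 − 1 = 1.
φ(67) = 67 − 1 = 66.
φ(457) = 457 − 1 = 456.
φ(823) = 823 − 1 = 822.
Multiply: 1 · 66 · 456 · 822 = 24738912.

24738912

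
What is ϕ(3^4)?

φ(81) = 81 · (1 − 1/3)
       = 81 · 2/3 = 54.

54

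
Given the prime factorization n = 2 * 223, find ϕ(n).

φ(446) = 446 · (1 − 1/2) · (1 − 1/223)
       = 446 · 222/446 = 222.

222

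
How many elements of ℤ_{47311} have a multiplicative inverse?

38720

First factor: 47311 = 11^2 * 17 * 23.
φ(11^2) = 11^2 − 11^1 = 121 − 11 = 110.
φ(17) = 17 − 1 = 16.
φ(23) = 23 − 1 = 22.
Since φ is multiplicative, φ(47311) = 110 · 16 · 22 = 38720.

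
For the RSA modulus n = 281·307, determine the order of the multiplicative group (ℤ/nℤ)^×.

85680

φ(281) = 281 − 1 = 280.
φ(307) = 307 − 1 = 306.
Since φ is multiplicative, φ(86267) = 280 · 306 = 85680.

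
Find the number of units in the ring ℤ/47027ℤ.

47027 = 31 · 37 · 41.
φ(47027) = 47027 · (1 − 1/31) · (1 − 1/37) · (1 − 1/41)
       = 47027 · 43200/47027 = 43200.

43200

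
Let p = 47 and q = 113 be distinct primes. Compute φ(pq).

φ(n) = (p − 1)(q − 1) = (47−1)(113−1) = 46·112 = 5152.

5152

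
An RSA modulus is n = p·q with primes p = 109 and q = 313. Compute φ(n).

33696

For distinct primes, φ(pq) = (p−1)(q−1) = 108 × 312 = 33696.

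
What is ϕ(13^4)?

26364

φ(13^4) = 13^3·(13−1) = 2197·12 = 26364.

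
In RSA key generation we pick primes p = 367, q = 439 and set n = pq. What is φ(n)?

160308

φ(367) = 367 − 1 = 366.
φ(439) = 439 − 1 = 438.
Multiply: 366 · 438 = 160308.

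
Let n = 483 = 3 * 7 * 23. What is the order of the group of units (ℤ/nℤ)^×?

264

φ(3) = 3 − 1 = 2.
φ(7) = 7 − 1 = 6.
φ(23) = 23 − 1 = 22.
φ(483) = 2 × 6 × 22 = 264.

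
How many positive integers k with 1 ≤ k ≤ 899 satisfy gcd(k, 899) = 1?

840

Prime factorization: 899 = 29 · 31.
φ(899) = 899 · (1 − 1/29) · (1 − 1/31)
       = 899 · 840/899 = 840.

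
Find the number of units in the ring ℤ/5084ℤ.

5084 = 2^2 · 31 · 41.
φ(2^2) = 2^1·(2−1) = 2·1 = 2.
φ(31) = 31 − 1 = 30.
φ(41) = 41 − 1 = 40.
φ(5084) = 2 × 30 × 40 = 2400.

2400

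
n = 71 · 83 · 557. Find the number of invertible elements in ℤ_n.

φ(71) = 71 − 1 = 70.
φ(83) = 83 − 1 = 82.
φ(557) = 557 − 1 = 556.
φ(3282401) = 70 × 82 × 556 = 3191440.

3191440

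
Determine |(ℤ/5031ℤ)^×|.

Factor 5031: 5031 = 3**2 · 13 · 43.
φ(3^2) = 3^1·(3−1) = 3·2 = 6.
φ(13) = 13 − 1 = 12.
φ(43) = 43 − 1 = 42.
φ(5031) = 6 × 12 × 42 = 3024.

3024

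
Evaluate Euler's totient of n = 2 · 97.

φ(2) = 2 − 1 = 1.
φ(97) = 97 − 1 = 96.
φ(194) = 1 × 96 = 96.

96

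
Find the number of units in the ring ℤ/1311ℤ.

792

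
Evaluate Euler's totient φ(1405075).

1405075 = 5^2 * 7^2 * 31 * 37.
φ(1405075) = 1405075 · (1 − 1/5) · (1 − 1/7) · (1 − 1/31) · (1 − 1/37)
       = 1405075 · 25920/40145 = 907200.

907200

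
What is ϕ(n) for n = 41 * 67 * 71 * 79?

φ(15407923) = 15407923 · (1 − 1/41) · (1 − 1/67) · (1 − 1/71) · (1 − 1/79)
       = 15407923 · 14414400/15407923 = 14414400.

14414400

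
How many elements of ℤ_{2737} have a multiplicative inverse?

2112

First factor: 2737 = 7 · 17 · 23.
φ(2737) = 2737 · (1 − 1/7) · (1 − 1/17) · (1 − 1/23)
       = 2737 · 2112/2737 = 2112.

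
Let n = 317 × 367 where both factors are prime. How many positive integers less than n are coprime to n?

115656

φ(n) = (p − 1)(q − 1) = (317−1)(367−1) = 316·366 = 115656.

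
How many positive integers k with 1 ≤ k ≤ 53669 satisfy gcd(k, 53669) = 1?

53669 = 7 * 11 * 17 * 41.
φ(53669) = 53669 · (1 − 1/7) · (1 − 1/11) · (1 − 1/17) · (1 − 1/41)
       = 53669 · 38400/53669 = 38400.

38400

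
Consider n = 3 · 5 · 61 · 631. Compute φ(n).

302400

φ(577365) = 577365 · (1 − 1/3) · (1 − 1/5) · (1 − 1/61) · (1 − 1/631)
       = 577365 · 302400/577365 = 302400.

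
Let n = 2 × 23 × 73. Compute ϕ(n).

1584

φ(3358) = 3358 · (1 − 1/2) · (1 − 1/23) · (1 − 1/73)
       = 3358 · 1584/3358 = 1584.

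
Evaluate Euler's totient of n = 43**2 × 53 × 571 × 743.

39719141280

φ(43^2) = 43^1·(43−1) = 43·42 = 1806.
φ(53) = 53 − 1 = 52.
φ(571) = 571 − 1 = 570.
φ(743) = 743 − 1 = 742.
Multiply: 1806 · 52 · 570 · 742 = 39719141280.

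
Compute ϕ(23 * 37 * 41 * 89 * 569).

φ(23) = 23 − 1 = 22.
φ(37) = 37 − 1 = 36.
φ(41) = 41 − 1 = 40.
φ(89) = 89 − 1 = 88.
φ(569) = 569 − 1 = 568.
φ(1766915131) = 22 × 36 × 40 × 88 × 568 = 1583493120.

1583493120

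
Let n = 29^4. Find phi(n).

φ(707281) = 707281 · (1 − 1/29)
       = 707281 · 28/29 = 682892.

682892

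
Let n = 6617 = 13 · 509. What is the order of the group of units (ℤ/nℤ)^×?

φ(13) = 13 − 1 = 12.
φ(509) = 509 − 1 = 508.
Since φ is multiplicative, φ(6617) = 12 · 508 = 6096.

6096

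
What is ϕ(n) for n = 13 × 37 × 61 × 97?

φ(2846077) = 2846077 · (1 − 1/13) · (1 − 1/37) · (1 − 1/61) · (1 − 1/97)
       = 2846077 · 2488320/2846077 = 2488320.

2488320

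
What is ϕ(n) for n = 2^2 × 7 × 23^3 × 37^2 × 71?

13021525440

φ(2^2) = 2^2 − 2^1 = 4 − 2 = 2.
φ(7) = 7 − 1 = 6.
φ(23^3) = 23^3 − 23^2 = 12167 − 529 = 11638.
φ(37^2) = 37^1·(37−1) = 37·36 = 1332.
φ(71) = 71 − 1 = 70.
Since φ is multiplicative, φ(33113366524) = 2 · 6 · 11638 · 1332 · 70 = 13021525440.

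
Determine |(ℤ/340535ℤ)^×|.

340535 = 5 × 13^3 × 31.
φ(5) = 5 − 1 = 4.
φ(13^3) = 13^3 − 13^2 = 2197 − 169 = 2028.
φ(31) = 31 − 1 = 30.
Multiply: 4 · 2028 · 30 = 243360.

243360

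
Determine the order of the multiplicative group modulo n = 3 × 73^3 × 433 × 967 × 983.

φ(480349920709563) = 480349920709563 · (1 − 1/3) · (1 − 1/73) · (1 − 1/433) · (1 − 1/967) · (1 − 1/983)
       = 480349920709563 · 59011255296/90138847947 = 314470979472384.

314470979472384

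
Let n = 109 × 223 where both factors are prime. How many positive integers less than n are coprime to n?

φ(24307) = 24307 · (1 − 1/109) · (1 − 1/223)
       = 24307 · 23976/24307 = 23976.

23976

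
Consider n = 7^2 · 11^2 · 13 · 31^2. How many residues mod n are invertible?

φ(74070997) = 74070997 · (1 − 1/7) · (1 − 1/11) · (1 − 1/13) · (1 − 1/31)
       = 74070997 · 21600/31031 = 51559200.

51559200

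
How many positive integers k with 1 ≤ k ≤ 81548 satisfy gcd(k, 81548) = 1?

36288

Prime factorization: 81548 = 2**2 × 19 × 29 × 37.
φ(2^2) = 2^2 − 2^1 = 4 − 2 = 2.
φ(19) = 19 − 1 = 18.
φ(29) = 29 − 1 = 28.
φ(37) = 37 − 1 = 36.
φ(81548) = 2 × 18 × 28 × 36 = 36288.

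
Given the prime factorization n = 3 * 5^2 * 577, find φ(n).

23040

φ(3) = 3 − 1 = 2.
φ(5^2) = 5^1·(5−1) = 5·4 = 20.
φ(577) = 577 − 1 = 576.
Multiply: 2 · 20 · 576 = 23040.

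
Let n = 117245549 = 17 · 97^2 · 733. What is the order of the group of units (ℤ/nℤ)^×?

109062144

φ(17) = 17 − 1 = 16.
φ(97^2) = 97^1·(97−1) = 97·96 = 9312.
φ(733) = 733 − 1 = 732.
Multiply: 16 · 9312 · 732 = 109062144.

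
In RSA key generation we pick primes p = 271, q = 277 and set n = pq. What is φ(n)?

For distinct primes, φ(pq) = (p−1)(q−1) = 270 × 276 = 74520.

74520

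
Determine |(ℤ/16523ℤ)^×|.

Prime factorization: 16523 = 13 * 31 * 41.
φ(16523) = 16523 · (1 − 1/13) · (1 − 1/31) · (1 − 1/41)
       = 16523 · 14400/16523 = 14400.

14400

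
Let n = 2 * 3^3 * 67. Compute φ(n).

φ(3618) = 3618 · (1 − 1/2) · (1 − 1/3) · (1 − 1/67)
       = 3618 · 132/402 = 1188.

1188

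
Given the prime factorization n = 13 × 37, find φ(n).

φ(481) = 481 · (1 − 1/13) · (1 − 1/37)
       = 481 · 432/481 = 432.

432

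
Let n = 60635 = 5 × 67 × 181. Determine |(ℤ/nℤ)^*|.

47520

φ(5) = 5 − 1 = 4.
φ(67) = 67 − 1 = 66.
φ(181) = 181 − 1 = 180.
Since φ is multiplicative, φ(60635) = 4 · 66 · 180 = 47520.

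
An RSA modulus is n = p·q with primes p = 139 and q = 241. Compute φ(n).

33120

φ(pq) = (p−1)(q−1) = 138 · 240 = 33120.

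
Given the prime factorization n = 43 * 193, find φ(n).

φ(8299) = 8299 · (1 − 1/43) · (1 − 1/193)
       = 8299 · 8064/8299 = 8064.

8064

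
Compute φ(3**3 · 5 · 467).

φ(63045) = 63045 · (1 − 1/3) · (1 − 1/5) · (1 − 1/467)
       = 63045 · 3728/7005 = 33552.

33552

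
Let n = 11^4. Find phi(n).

φ(11^4) = 11^4 − 11^3 = 14641 − 1331 = 13310.

13310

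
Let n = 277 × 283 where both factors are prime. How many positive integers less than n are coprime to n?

φ(78391) = 78391 · (1 − 1/277) · (1 − 1/283)
       = 78391 · 77832/78391 = 77832.

77832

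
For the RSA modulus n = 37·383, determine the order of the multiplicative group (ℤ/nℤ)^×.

φ(n) = (p − 1)(q − 1) = (37−1)(383−1) = 36·382 = 13752.

13752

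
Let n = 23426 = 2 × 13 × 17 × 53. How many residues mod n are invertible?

φ(23426) = 23426 · (1 − 1/2) · (1 − 1/13) · (1 − 1/17) · (1 − 1/53)
       = 23426 · 9984/23426 = 9984.

9984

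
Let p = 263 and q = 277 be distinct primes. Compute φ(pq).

72312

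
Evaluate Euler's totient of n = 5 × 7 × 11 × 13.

φ(5) = 5 − 1 = 4.
φ(7) = 7 − 1 = 6.
φ(11) = 11 − 1 = 10.
φ(13) = 13 − 1 = 12.
φ(5005) = 4 × 6 × 10 × 12 = 2880.

2880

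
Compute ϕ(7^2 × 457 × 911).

17428320

φ(20400023) = 20400023 · (1 − 1/7) · (1 − 1/457) · (1 − 1/911)
       = 20400023 · 2489760/2914289 = 17428320.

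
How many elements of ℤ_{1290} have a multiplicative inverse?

336

1290 = 2 * 3 * 5 * 43.
φ(1290) = 1290 · (1 − 1/2) · (1 − 1/3) · (1 − 1/5) · (1 − 1/43)
       = 1290 · 336/1290 = 336.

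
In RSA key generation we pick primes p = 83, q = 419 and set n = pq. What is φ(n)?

34276

φ(34777) = 34777 · (1 − 1/83) · (1 − 1/419)
       = 34777 · 34276/34777 = 34276.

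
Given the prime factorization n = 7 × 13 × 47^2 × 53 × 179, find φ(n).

1440825984

φ(7) = 7 − 1 = 6.
φ(13) = 13 − 1 = 12.
φ(47^2) = 47^2 − 47^1 = 2209 − 47 = 2162.
φ(53) = 53 − 1 = 52.
φ(179) = 179 − 1 = 178.
Multiply: 6 · 12 · 2162 · 52 · 178 = 1440825984.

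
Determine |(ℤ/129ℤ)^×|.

129 = 3 · 43.
φ(3) = 3 − 1 = 2.
φ(43) = 43 − 1 = 42.
Since φ is multiplicative, φ(129) = 2 · 42 = 84.

84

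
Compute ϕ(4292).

4292 = 2**2 × 29 × 37.
φ(4292) = 4292 · (1 − 1/2) · (1 − 1/29) · (1 − 1/37)
       = 4292 · 1008/2146 = 2016.

2016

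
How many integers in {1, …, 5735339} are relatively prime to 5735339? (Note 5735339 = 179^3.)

5703298

φ(179^3) = 179^3 − 179^2 = 5735339 − 32041 = 5703298.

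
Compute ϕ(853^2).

726756

φ(727609) = 727609 · (1 − 1/853)
       = 727609 · 852/853 = 726756.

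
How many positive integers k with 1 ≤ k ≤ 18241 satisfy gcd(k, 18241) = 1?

Prime factorization: 18241 = 17 * 29 * 37.
φ(18241) = 18241 · (1 − 1/17) · (1 − 1/29) · (1 − 1/37)
       = 18241 · 16128/18241 = 16128.

16128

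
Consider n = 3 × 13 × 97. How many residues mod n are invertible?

φ(3) = 3 − 1 = 2.
φ(13) = 13 − 1 = 12.
φ(97) = 97 − 1 = 96.
Since φ is multiplicative, φ(3783) = 2 · 12 · 96 = 2304.

2304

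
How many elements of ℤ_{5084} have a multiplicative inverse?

2400

Factor 5084: 5084 = 2**2 · 31 · 41.
φ(2^2) = 2^1·(2−1) = 2·1 = 2.
φ(31) = 31 − 1 = 30.
φ(41) = 41 − 1 = 40.
φ(5084) = 2 × 30 × 40 = 2400.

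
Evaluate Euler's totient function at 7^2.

42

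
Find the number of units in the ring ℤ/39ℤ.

24

39 = 3 × 13.
φ(39) = 39 · (1 − 1/3) · (1 − 1/13)
       = 39 · 24/39 = 24.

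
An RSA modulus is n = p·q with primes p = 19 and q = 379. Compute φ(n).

6804

φ(pq) = (p−1)(q−1) = 18 · 378 = 6804.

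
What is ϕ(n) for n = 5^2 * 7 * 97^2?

φ(5^2) = 5^2 − 5^1 = 25 − 5 = 20.
φ(7) = 7 − 1 = 6.
φ(97^2) = 97^1·(97−1) = 97·96 = 9312.
Multiply: 20 · 6 · 9312 = 1117440.

1117440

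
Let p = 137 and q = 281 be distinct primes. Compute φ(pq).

38080

φ(n) = (p − 1)(q − 1) = (137−1)(281−1) = 136·280 = 38080.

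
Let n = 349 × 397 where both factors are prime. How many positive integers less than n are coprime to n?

φ(138553) = 138553 · (1 − 1/349) · (1 − 1/397)
       = 138553 · 137808/138553 = 137808.

137808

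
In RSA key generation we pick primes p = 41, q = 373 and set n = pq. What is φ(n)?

For distinct primes, φ(pq) = (p−1)(q−1) = 40 × 372 = 14880.

14880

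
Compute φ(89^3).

697048

φ(704969) = 704969 · (1 − 1/89)
       = 704969 · 88/89 = 697048.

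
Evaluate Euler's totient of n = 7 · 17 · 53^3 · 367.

φ(6501905221) = 6501905221 · (1 − 1/7) · (1 − 1/17) · (1 − 1/53) · (1 − 1/367)
       = 6501905221 · 1827072/2314669 = 5132245248.

5132245248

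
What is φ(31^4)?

φ(31^4) = 31^4 − 31^3 = 923521 − 29791 = 893730.

893730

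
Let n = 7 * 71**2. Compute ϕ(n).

29820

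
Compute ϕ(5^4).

φ(5^4) = 5^4 − 5^3 = 625 − 125 = 500.

500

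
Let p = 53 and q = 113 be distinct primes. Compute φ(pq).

5824

φ(5989) = 5989 · (1 − 1/53) · (1 − 1/113)
       = 5989 · 5824/5989 = 5824.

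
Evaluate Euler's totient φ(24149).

First factor: 24149 = 19 · 31 · 41.
φ(24149) = 24149 · (1 − 1/19) · (1 − 1/31) · (1 − 1/41)
       = 24149 · 21600/24149 = 21600.

21600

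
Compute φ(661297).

511056

Prime factorization: 661297 = 7 · 13^3 · 43.
φ(661297) = 661297 · (1 − 1/7) · (1 − 1/13) · (1 − 1/43)
       = 661297 · 3024/3913 = 511056.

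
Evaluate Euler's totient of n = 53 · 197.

10192

φ(10441) = 10441 · (1 − 1/53) · (1 − 1/197)
       = 10441 · 10192/10441 = 10192.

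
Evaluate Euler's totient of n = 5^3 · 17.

1600

φ(5^3) = 5^2·(5−1) = 25·4 = 100.
φ(17) = 17 − 1 = 16.
φ(2125) = 100 × 16 = 1600.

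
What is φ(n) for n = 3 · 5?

8

φ(15) = 15 · (1 − 1/3) · (1 − 1/5)
       = 15 · 8/15 = 8.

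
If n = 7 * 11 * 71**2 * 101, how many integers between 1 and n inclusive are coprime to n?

29820000

φ(39203857) = 39203857 · (1 − 1/7) · (1 − 1/11) · (1 − 1/71) · (1 − 1/101)
       = 39203857 · 420000/552167 = 29820000.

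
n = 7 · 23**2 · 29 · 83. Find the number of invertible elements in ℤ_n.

φ(8913121) = 8913121 · (1 − 1/7) · (1 − 1/23) · (1 − 1/29) · (1 − 1/83)
       = 8913121 · 303072/387527 = 6970656.

6970656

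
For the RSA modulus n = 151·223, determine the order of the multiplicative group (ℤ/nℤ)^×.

33300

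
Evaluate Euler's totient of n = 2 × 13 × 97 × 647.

744192

φ(1631734) = 1631734 · (1 − 1/2) · (1 − 1/13) · (1 − 1/97) · (1 − 1/647)
       = 1631734 · 744192/1631734 = 744192.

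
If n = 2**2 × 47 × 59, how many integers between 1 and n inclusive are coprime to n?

5336

φ(11092) = 11092 · (1 − 1/2) · (1 − 1/47) · (1 − 1/59)
       = 11092 · 2668/5546 = 5336.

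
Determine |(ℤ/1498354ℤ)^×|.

608400

Prime factorization: 1498354 = 2 × 11 × 13**3 × 31.
φ(2) = 2 − 1 = 1.
φ(11) = 11 − 1 = 10.
φ(13^3) = 13^2·(13−1) = 169·12 = 2028.
φ(31) = 31 − 1 = 30.
φ(1498354) = 1 × 10 × 2028 × 30 = 608400.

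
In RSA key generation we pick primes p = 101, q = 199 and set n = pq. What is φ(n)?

φ(20099) = 20099 · (1 − 1/101) · (1 − 1/199)
       = 20099 · 19800/20099 = 19800.

19800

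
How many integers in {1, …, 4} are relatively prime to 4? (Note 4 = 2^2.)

2

φ(4) = 4 · (1 − 1/2)
       = 4 · 1/2 = 2.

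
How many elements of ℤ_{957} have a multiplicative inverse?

Factor 957: 957 = 3 · 11 · 29.
φ(3) = 3 − 1 = 2.
φ(11) = 11 − 1 = 10.
φ(29) = 29 − 1 = 28.
Since φ is multiplicative, φ(957) = 2 · 10 · 28 = 560.

560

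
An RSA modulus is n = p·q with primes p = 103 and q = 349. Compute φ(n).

35496

φ(35947) = 35947 · (1 − 1/103) · (1 − 1/349)
       = 35947 · 35496/35947 = 35496.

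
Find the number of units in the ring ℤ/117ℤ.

First factor: 117 = 3**2 · 13.
φ(3^2) = 3^1·(3−1) = 3·2 = 6.
φ(13) = 13 − 1 = 12.
φ(117) = 6 × 12 = 72.

72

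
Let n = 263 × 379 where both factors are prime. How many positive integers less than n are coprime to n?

99036

φ(pq) = (p−1)(q−1) = 262 · 378 = 99036.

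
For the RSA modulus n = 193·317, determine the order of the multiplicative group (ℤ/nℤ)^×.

φ(193) = 193 − 1 = 192.
φ(317) = 317 − 1 = 316.
φ(61181) = 192 × 316 = 60672.

60672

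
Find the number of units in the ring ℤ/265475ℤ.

First factor: 265475 = 5^2 × 7 × 37 × 41.
φ(5^2) = 5^2 − 5^1 = 25 − 5 = 20.
φ(7) = 7 − 1 = 6.
φ(37) = 37 − 1 = 36.
φ(41) = 41 − 1 = 40.
Since φ is multiplicative, φ(265475) = 20 · 6 · 36 · 40 = 172800.

172800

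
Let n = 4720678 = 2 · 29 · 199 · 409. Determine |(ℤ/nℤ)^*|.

2261952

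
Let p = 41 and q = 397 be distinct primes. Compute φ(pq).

φ(16277) = 16277 · (1 − 1/41) · (1 − 1/397)
       = 16277 · 15840/16277 = 15840.

15840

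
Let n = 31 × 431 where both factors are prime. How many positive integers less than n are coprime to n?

12900

φ(n) = (p − 1)(q − 1) = (31−1)(431−1) = 30·430 = 12900.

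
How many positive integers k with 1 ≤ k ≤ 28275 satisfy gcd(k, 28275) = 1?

Prime factorization: 28275 = 3 * 5^2 * 13 * 29.
φ(28275) = 28275 · (1 − 1/3) · (1 − 1/5) · (1 − 1/13) · (1 − 1/29)
       = 28275 · 2688/5655 = 13440.

13440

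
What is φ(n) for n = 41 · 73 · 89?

253440

φ(41) = 41 − 1 = 40.
φ(73) = 73 − 1 = 72.
φ(89) = 89 − 1 = 88.
φ(266377) = 40 × 72 × 88 = 253440.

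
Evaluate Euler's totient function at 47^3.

101614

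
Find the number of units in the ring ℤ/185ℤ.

185 = 5 × 37.
φ(5) = 5 − 1 = 4.
φ(37) = 37 − 1 = 36.
Multiply: 4 · 36 = 144.

144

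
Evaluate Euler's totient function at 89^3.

φ(704969) = 704969 · (1 − 1/89)
       = 704969 · 88/89 = 697048.

697048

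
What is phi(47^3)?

101614

φ(47^3) = 47^3 − 47^2 = 103823 − 2209 = 101614.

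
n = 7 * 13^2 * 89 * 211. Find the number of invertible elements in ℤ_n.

17297280

φ(22215557) = 22215557 · (1 − 1/7) · (1 − 1/13) · (1 − 1/89) · (1 − 1/211)
       = 22215557 · 1330560/1708889 = 17297280.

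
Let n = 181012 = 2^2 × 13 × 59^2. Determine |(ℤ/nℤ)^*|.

φ(2^2) = 2^2 − 2^1 = 4 − 2 = 2.
φ(13) = 13 − 1 = 12.
φ(59^2) = 59^1·(59−1) = 59·58 = 3422.
Since φ is multiplicative, φ(181012) = 2 · 12 · 3422 = 82128.

82128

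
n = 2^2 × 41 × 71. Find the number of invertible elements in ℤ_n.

5600

φ(2^2) = 2^1·(2−1) = 2·1 = 2.
φ(41) = 41 − 1 = 40.
φ(71) = 71 − 1 = 70.
Multiply: 2 · 40 · 70 = 5600.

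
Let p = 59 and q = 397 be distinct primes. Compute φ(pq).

φ(n) = (p − 1)(q − 1) = (59−1)(397−1) = 58·396 = 22968.

22968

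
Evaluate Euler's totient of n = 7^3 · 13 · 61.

211680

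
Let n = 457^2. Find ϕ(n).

φ(457^2) = 457^1·(457−1) = 457·456 = 208392.

208392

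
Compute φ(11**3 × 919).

1110780

φ(1223189) = 1223189 · (1 − 1/11) · (1 − 1/919)
       = 1223189 · 9180/10109 = 1110780.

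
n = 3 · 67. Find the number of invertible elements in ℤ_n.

132

φ(201) = 201 · (1 − 1/3) · (1 − 1/67)
       = 201 · 132/201 = 132.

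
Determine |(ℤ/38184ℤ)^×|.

12096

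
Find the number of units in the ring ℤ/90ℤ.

Factor 90: 90 = 2 × 3^2 × 5.
φ(90) = 90 · (1 − 1/2) · (1 − 1/3) · (1 − 1/5)
       = 90 · 8/30 = 24.

24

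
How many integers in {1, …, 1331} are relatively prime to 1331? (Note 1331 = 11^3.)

φ(1331) = 1331 · (1 − 1/11)
       = 1331 · 10/11 = 1210.

1210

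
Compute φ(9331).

9331 = 7 × 31 × 43.
φ(9331) = 9331 · (1 − 1/7) · (1 − 1/31) · (1 − 1/43)
       = 9331 · 7560/9331 = 7560.

7560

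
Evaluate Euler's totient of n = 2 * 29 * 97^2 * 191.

49539840

φ(2) = 2 − 1 = 1.
φ(29) = 29 − 1 = 28.
φ(97^2) = 97^1·(97−1) = 97·96 = 9312.
φ(191) = 191 − 1 = 190.
Since φ is multiplicative, φ(104232902) = 1 · 28 · 9312 · 190 = 49539840.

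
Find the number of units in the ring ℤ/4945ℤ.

3696

Prime factorization: 4945 = 5 · 23 · 43.
φ(5) = 5 − 1 = 4.
φ(23) = 23 − 1 = 22.
φ(43) = 43 − 1 = 42.
Multiply: 4 · 22 · 42 = 3696.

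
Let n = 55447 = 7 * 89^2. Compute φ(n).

φ(7) = 7 − 1 = 6.
φ(89^2) = 89^1·(89−1) = 89·88 = 7832.
Since φ is multiplicative, φ(55447) = 6 · 7832 = 46992.

46992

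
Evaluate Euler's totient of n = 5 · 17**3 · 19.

φ(5) = 5 − 1 = 4.
φ(17^3) = 17^3 − 17^2 = 4913 − 289 = 4624.
φ(19) = 19 − 1 = 18.
Since φ is multiplicative, φ(466735) = 4 · 4624 · 18 = 332928.

332928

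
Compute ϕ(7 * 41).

φ(7) = 7 − 1 = 6.
φ(41) = 41 − 1 = 40.
Since φ is multiplicative, φ(287) = 6 · 40 = 240.

240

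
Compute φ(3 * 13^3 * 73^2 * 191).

4050483840

φ(3) = 3 − 1 = 2.
φ(13^3) = 13^2·(13−1) = 169·12 = 2028.
φ(73^2) = 73^1·(73−1) = 73·72 = 5256.
φ(191) = 191 − 1 = 190.
Multiply: 2 · 2028 · 5256 · 190 = 4050483840.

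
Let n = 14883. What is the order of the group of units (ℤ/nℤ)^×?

Prime factorization: 14883 = 3 * 11**2 * 41.
φ(14883) = 14883 · (1 − 1/3) · (1 − 1/11) · (1 − 1/41)
       = 14883 · 800/1353 = 8800.

8800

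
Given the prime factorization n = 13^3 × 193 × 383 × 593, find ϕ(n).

φ(13^3) = 13^2·(13−1) = 169·12 = 2028.
φ(193) = 193 − 1 = 192.
φ(383) = 383 − 1 = 382.
φ(593) = 593 − 1 = 592.
φ(96303225499) = 2028 × 192 × 382 × 592 = 88055046144.

88055046144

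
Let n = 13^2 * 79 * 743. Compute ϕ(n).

φ(9919793) = 9919793 · (1 − 1/13) · (1 − 1/79) · (1 − 1/743)
       = 9919793 · 694512/763061 = 9028656.

9028656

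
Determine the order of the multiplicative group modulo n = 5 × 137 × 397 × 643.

138302208

φ(174860635) = 174860635 · (1 − 1/5) · (1 − 1/137) · (1 − 1/397) · (1 − 1/643)
       = 174860635 · 138302208/174860635 = 138302208.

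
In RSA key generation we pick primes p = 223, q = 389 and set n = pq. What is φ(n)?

For distinct primes, φ(pq) = (p−1)(q−1) = 222 × 388 = 86136.

86136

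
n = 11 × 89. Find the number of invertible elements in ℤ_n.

880

φ(979) = 979 · (1 − 1/11) · (1 − 1/89)
       = 979 · 880/979 = 880.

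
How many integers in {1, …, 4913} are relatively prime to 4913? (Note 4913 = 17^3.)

φ(4913) = 4913 · (1 − 1/17)
       = 4913 · 16/17 = 4624.

4624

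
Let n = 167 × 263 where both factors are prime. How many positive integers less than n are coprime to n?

φ(pq) = (p−1)(q−1) = 166 · 262 = 43492.

43492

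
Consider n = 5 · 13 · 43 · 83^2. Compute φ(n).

13720896

φ(19254755) = 19254755 · (1 − 1/5) · (1 − 1/13) · (1 − 1/43) · (1 − 1/83)
       = 19254755 · 165312/231985 = 13720896.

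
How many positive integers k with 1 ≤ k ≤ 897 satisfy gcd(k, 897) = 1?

528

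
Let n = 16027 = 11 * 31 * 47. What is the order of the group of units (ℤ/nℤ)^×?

13800

φ(11) = 11 − 1 = 10.
φ(31) = 31 − 1 = 30.
φ(47) = 47 − 1 = 46.
φ(16027) = 10 × 30 × 46 = 13800.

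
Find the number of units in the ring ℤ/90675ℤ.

First factor: 90675 = 3**2 · 5**2 · 13 · 31.
φ(3^2) = 3^2 − 3^1 = 9 − 3 = 6.
φ(5^2) = 5^1·(5−1) = 5·4 = 20.
φ(13) = 13 − 1 = 12.
φ(31) = 31 − 1 = 30.
Multiply: 6 · 20 · 12 · 30 = 43200.

43200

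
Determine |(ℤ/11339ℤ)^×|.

Prime factorization: 11339 = 17 · 23 · 29.
φ(11339) = 11339 · (1 − 1/17) · (1 − 1/23) · (1 − 1/29)
       = 11339 · 9856/11339 = 9856.

9856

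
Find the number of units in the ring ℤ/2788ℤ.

1280

Factor 2788: 2788 = 2^2 * 17 * 41.
φ(2788) = 2788 · (1 − 1/2) · (1 − 1/17) · (1 − 1/41)
       = 2788 · 640/1394 = 1280.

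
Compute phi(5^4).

500

φ(625) = 625 · (1 − 1/5)
       = 625 · 4/5 = 500.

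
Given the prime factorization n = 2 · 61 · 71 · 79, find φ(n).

φ(684298) = 684298 · (1 − 1/2) · (1 − 1/61) · (1 − 1/71) · (1 − 1/79)
       = 684298 · 327600/684298 = 327600.

327600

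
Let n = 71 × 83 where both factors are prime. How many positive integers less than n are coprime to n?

5740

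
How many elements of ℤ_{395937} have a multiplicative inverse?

241920

First factor: 395937 = 3^2 × 29 × 37 × 41.
φ(3^2) = 3^2 − 3^1 = 9 − 3 = 6.
φ(29) = 29 − 1 = 28.
φ(37) = 37 − 1 = 36.
φ(41) = 41 − 1 = 40.
φ(395937) = 6 × 28 × 36 × 40 = 241920.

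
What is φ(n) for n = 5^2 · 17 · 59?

18560

φ(25075) = 25075 · (1 − 1/5) · (1 − 1/17) · (1 − 1/59)
       = 25075 · 3712/5015 = 18560.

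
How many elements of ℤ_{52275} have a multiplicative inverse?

25600

52275 = 3 · 5^2 · 17 · 41.
φ(3) = 3 − 1 = 2.
φ(5^2) = 5^2 − 5^1 = 25 − 5 = 20.
φ(17) = 17 − 1 = 16.
φ(41) = 41 − 1 = 40.
φ(52275) = 2 × 20 × 16 × 40 = 25600.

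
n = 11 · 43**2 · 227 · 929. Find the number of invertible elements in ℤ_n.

φ(11) = 11 − 1 = 10.
φ(43^2) = 43^2 − 43^1 = 1849 − 43 = 1806.
φ(227) = 227 − 1 = 226.
φ(929) = 929 − 1 = 928.
φ(4289149337) = 10 × 1806 × 226 × 928 = 3787687680.

3787687680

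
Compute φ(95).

Factor 95: 95 = 5 * 19.
φ(95) = 95 · (1 − 1/5) · (1 − 1/19)
       = 95 · 72/95 = 72.

72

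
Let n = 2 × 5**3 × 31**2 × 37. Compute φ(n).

φ(8889250) = 8889250 · (1 − 1/2) · (1 − 1/5) · (1 − 1/31) · (1 − 1/37)
       = 8889250 · 4320/11470 = 3348000.

3348000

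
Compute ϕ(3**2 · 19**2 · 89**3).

φ(3^2) = 3^2 − 3^1 = 9 − 3 = 6.
φ(19^2) = 19^2 − 19^1 = 361 − 19 = 342.
φ(89^3) = 89^3 − 89^2 = 704969 − 7921 = 697048.
φ(2290444281) = 6 × 342 × 697048 = 1430342496.

1430342496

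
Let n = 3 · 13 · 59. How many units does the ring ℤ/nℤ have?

1392

φ(3) = 3 − 1 = 2.
φ(13) = 13 − 1 = 12.
φ(59) = 59 − 1 = 58.
Since φ is multiplicative, φ(2301) = 2 · 12 · 58 = 1392.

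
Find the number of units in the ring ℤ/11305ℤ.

6912

11305 = 5 * 7 * 17 * 19.
φ(5) = 5 − 1 = 4.
φ(7) = 7 − 1 = 6.
φ(17) = 17 − 1 = 16.
φ(19) = 19 − 1 = 18.
φ(11305) = 4 × 6 × 16 × 18 = 6912.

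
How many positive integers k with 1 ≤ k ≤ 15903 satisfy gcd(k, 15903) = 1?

9720

Prime factorization: 15903 = 3^3 · 19 · 31.
φ(15903) = 15903 · (1 − 1/3) · (1 − 1/19) · (1 − 1/31)
       = 15903 · 1080/1767 = 9720.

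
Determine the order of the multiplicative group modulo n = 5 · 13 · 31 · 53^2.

φ(5) = 5 − 1 = 4.
φ(13) = 13 − 1 = 12.
φ(31) = 31 − 1 = 30.
φ(53^2) = 53^2 − 53^1 = 2809 − 53 = 2756.
Multiply: 4 · 12 · 30 · 2756 = 3968640.

3968640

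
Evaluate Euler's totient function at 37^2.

1332

φ(37^2) = 37^2 − 37^1 = 1369 − 37 = 1332.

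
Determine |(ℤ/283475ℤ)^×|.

197120

First factor: 283475 = 5^2 · 17 · 23 · 29.
φ(283475) = 283475 · (1 − 1/5) · (1 − 1/17) · (1 − 1/23) · (1 − 1/29)
       = 283475 · 39424/56695 = 197120.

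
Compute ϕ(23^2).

506

φ(23^2) = 23^1·(23−1) = 23·22 = 506.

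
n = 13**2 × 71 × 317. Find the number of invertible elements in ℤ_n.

φ(13^2) = 13^2 − 13^1 = 169 − 13 = 156.
φ(71) = 71 − 1 = 70.
φ(317) = 317 − 1 = 316.
Since φ is multiplicative, φ(3803683) = 156 · 70 · 316 = 3450720.

3450720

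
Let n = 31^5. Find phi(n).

27705630

φ(28629151) = 28629151 · (1 − 1/31)
       = 28629151 · 30/31 = 27705630.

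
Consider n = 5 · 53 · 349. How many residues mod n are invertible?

72384

φ(92485) = 92485 · (1 − 1/5) · (1 − 1/53) · (1 − 1/349)
       = 92485 · 72384/92485 = 72384.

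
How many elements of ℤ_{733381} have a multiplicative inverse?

609840

Prime factorization: 733381 = 11**3 × 19 × 29.
φ(11^3) = 11^3 − 11^2 = 1331 − 121 = 1210.
φ(19) = 19 − 1 = 18.
φ(29) = 29 − 1 = 28.
Multiply: 1210 · 18 · 28 = 609840.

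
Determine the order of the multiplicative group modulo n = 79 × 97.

φ(79) = 79 − 1 = 78.
φ(97) = 97 − 1 = 96.
Since φ is multiplicative, φ(7663) = 78 · 96 = 7488.

7488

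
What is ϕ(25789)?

First factor: 25789 = 17 * 37 * 41.
φ(25789) = 25789 · (1 − 1/17) · (1 − 1/37) · (1 − 1/41)
       = 25789 · 23040/25789 = 23040.

23040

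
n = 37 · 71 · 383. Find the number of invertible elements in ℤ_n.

φ(1006141) = 1006141 · (1 − 1/37) · (1 − 1/71) · (1 − 1/383)
       = 1006141 · 962640/1006141 = 962640.

962640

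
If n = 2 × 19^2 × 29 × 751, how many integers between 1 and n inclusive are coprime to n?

φ(15724438) = 15724438 · (1 − 1/2) · (1 − 1/19) · (1 − 1/29) · (1 − 1/751)
       = 15724438 · 378000/827602 = 7182000.

7182000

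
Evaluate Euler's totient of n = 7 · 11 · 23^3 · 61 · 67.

φ(7) = 7 − 1 = 6.
φ(11) = 11 − 1 = 10.
φ(23^3) = 23^2·(23−1) = 529·22 = 11638.
φ(61) = 61 − 1 = 60.
φ(67) = 67 − 1 = 66.
Multiply: 6 · 10 · 11638 · 60 · 66 = 2765188800.

2765188800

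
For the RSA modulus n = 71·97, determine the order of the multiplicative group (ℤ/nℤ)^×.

6720

φ(pq) = (p−1)(q−1) = 70 · 96 = 6720.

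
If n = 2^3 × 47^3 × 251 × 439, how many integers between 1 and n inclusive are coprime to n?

φ(2^3) = 2^2·(2−1) = 4·1 = 4.
φ(47^3) = 47^2·(47−1) = 2209·46 = 101614.
φ(251) = 251 − 1 = 250.
φ(439) = 439 − 1 = 438.
Since φ is multiplicative, φ(91521220376) = 4 · 101614 · 250 · 438 = 44506932000.

44506932000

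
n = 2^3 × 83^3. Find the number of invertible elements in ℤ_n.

φ(2^3) = 2^2·(2−1) = 4·1 = 4.
φ(83^3) = 83^2·(83−1) = 6889·82 = 564898.
φ(4574296) = 4 × 564898 = 2259592.

2259592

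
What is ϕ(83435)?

Factor 83435: 83435 = 5 · 11 · 37 · 41.
φ(83435) = 83435 · (1 − 1/5) · (1 − 1/11) · (1 − 1/37) · (1 − 1/41)
       = 83435 · 57600/83435 = 57600.

57600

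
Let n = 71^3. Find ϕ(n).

352870

φ(357911) = 357911 · (1 − 1/71)
       = 357911 · 70/71 = 352870.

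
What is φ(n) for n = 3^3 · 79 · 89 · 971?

119845440

φ(3^3) = 3^2·(3−1) = 9·2 = 18.
φ(79) = 79 − 1 = 78.
φ(89) = 89 − 1 = 88.
φ(971) = 971 − 1 = 970.
φ(184331727) = 18 × 78 × 88 × 970 = 119845440.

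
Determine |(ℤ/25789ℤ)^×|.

23040

25789 = 17 · 37 · 41.
φ(25789) = 25789 · (1 − 1/17) · (1 − 1/37) · (1 − 1/41)
       = 25789 · 23040/25789 = 23040.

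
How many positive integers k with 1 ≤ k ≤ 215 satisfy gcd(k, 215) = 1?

First factor: 215 = 5 · 43.
φ(5) = 5 − 1 = 4.
φ(43) = 43 − 1 = 42.
Since φ is multiplicative, φ(215) = 4 · 42 = 168.

168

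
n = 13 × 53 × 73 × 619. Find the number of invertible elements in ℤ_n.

27765504

φ(13) = 13 − 1 = 12.
φ(53) = 53 − 1 = 52.
φ(73) = 73 − 1 = 72.
φ(619) = 619 − 1 = 618.
Multiply: 12 · 52 · 72 · 618 = 27765504.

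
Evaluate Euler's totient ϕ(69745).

48384

69745 = 5 * 13 * 29 * 37.
φ(69745) = 69745 · (1 − 1/5) · (1 − 1/13) · (1 − 1/29) · (1 − 1/37)
       = 69745 · 48384/69745 = 48384.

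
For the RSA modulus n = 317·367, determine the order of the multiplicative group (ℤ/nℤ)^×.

φ(n) = (p − 1)(q − 1) = (317−1)(367−1) = 316·366 = 115656.

115656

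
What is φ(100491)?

60480

First factor: 100491 = 3 × 19 × 41 × 43.
φ(3) = 3 − 1 = 2.
φ(19) = 19 − 1 = 18.
φ(41) = 41 − 1 = 40.
φ(43) = 43 − 1 = 42.
Multiply: 2 · 18 · 40 · 42 = 60480.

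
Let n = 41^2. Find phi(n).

1640

φ(41^2) = 41^1·(41−1) = 41·40 = 1640.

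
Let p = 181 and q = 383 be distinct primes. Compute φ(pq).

φ(n) = (p − 1)(q − 1) = (181−1)(383−1) = 180·382 = 68760.

68760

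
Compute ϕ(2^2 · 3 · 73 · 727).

φ(2^2) = 2^1·(2−1) = 2·1 = 2.
φ(3) = 3 − 1 = 2.
φ(73) = 73 − 1 = 72.
φ(727) = 727 − 1 = 726.
Since φ is multiplicative, φ(636852) = 2 · 2 · 72 · 726 = 209088.

209088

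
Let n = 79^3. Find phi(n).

486798

φ(493039) = 493039 · (1 − 1/79)
       = 493039 · 78/79 = 486798.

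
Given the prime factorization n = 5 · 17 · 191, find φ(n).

12160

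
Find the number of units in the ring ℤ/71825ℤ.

First factor: 71825 = 5^2 × 13^2 × 17.
φ(5^2) = 5^2 − 5^1 = 25 − 5 = 20.
φ(13^2) = 13^1·(13−1) = 13·12 = 156.
φ(17) = 17 − 1 = 16.
Multiply: 20 · 156 · 16 = 49920.

49920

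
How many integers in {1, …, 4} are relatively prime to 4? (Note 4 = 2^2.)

2

φ(4) = 4 · (1 − 1/2)
       = 4 · 1/2 = 2.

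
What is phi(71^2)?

4970

φ(5041) = 5041 · (1 − 1/71)
       = 5041 · 70/71 = 4970.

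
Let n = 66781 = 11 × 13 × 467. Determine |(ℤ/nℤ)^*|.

55920

φ(11) = 11 − 1 = 10.
φ(13) = 13 − 1 = 12.
φ(467) = 467 − 1 = 466.
Multiply: 10 · 12 · 466 = 55920.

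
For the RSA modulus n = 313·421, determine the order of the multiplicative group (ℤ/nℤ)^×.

131040

φ(n) = (p − 1)(q − 1) = (313−1)(421−1) = 312·420 = 131040.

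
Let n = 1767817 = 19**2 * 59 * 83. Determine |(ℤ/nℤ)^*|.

φ(19^2) = 19^1·(19−1) = 19·18 = 342.
φ(59) = 59 − 1 = 58.
φ(83) = 83 − 1 = 82.
φ(1767817) = 342 × 58 × 82 = 1626552.

1626552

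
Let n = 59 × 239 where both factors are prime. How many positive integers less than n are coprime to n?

13804

φ(59) = 59 − 1 = 58.
φ(239) = 239 − 1 = 238.
Since φ is multiplicative, φ(14101) = 58 · 238 = 13804.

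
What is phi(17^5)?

1336336

φ(1419857) = 1419857 · (1 − 1/17)
       = 1419857 · 16/17 = 1336336.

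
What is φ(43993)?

First factor: 43993 = 29 · 37 · 41.
φ(29) = 29 − 1 = 28.
φ(37) = 37 − 1 = 36.
φ(41) = 41 − 1 = 40.
φ(43993) = 28 × 36 × 40 = 40320.

40320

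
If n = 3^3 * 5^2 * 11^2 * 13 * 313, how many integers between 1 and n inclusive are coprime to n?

φ(332335575) = 332335575 · (1 − 1/3) · (1 − 1/5) · (1 − 1/11) · (1 − 1/13) · (1 − 1/313)
       = 332335575 · 299520/671385 = 148262400.

148262400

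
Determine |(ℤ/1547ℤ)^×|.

1547 = 7 * 13 * 17.
φ(7) = 7 − 1 = 6.
φ(13) = 13 − 1 = 12.
φ(17) = 17 − 1 = 16.
φ(1547) = 6 × 12 × 16 = 1152.

1152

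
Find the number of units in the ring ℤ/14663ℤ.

Factor 14663: 14663 = 11 × 31 × 43.
φ(14663) = 14663 · (1 − 1/11) · (1 − 1/31) · (1 − 1/43)
       = 14663 · 12600/14663 = 12600.

12600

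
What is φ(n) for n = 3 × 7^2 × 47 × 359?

1383312

φ(3) = 3 − 1 = 2.
φ(7^2) = 7^2 − 7^1 = 49 − 7 = 42.
φ(47) = 47 − 1 = 46.
φ(359) = 359 − 1 = 358.
φ(2480331) = 2 × 42 × 46 × 358 = 1383312.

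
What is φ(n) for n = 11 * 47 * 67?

φ(11) = 11 − 1 = 10.
φ(47) = 47 − 1 = 46.
φ(67) = 67 − 1 = 66.
φ(34639) = 10 × 46 × 66 = 30360.

30360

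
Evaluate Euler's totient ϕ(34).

16

Factor 34: 34 = 2 · 17.
φ(34) = 34 · (1 − 1/2) · (1 − 1/17)
       = 34 · 16/34 = 16.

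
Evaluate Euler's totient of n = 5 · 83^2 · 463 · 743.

φ(11849390005) = 11849390005 · (1 − 1/5) · (1 − 1/83) · (1 − 1/463) · (1 − 1/743)
       = 11849390005 · 112439712/142763735 = 9332496096.

9332496096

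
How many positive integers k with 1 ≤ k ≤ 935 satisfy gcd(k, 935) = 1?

640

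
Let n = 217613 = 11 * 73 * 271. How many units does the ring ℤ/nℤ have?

φ(11) = 11 − 1 = 10.
φ(73) = 73 − 1 = 72.
φ(271) = 271 − 1 = 270.
Multiply: 10 · 72 · 270 = 194400.

194400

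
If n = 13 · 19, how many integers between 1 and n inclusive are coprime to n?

216

φ(247) = 247 · (1 − 1/13) · (1 − 1/19)
       = 247 · 216/247 = 216.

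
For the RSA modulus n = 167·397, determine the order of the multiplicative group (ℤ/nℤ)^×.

65736

φ(167) = 167 − 1 = 166.
φ(397) = 397 − 1 = 396.
Multiply: 166 · 396 = 65736.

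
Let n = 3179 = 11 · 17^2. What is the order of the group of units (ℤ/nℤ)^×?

2720

φ(3179) = 3179 · (1 − 1/11) · (1 − 1/17)
       = 3179 · 160/187 = 2720.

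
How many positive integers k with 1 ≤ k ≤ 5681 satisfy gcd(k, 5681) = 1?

Prime factorization: 5681 = 13 · 19 · 23.
φ(5681) = 5681 · (1 − 1/13) · (1 − 1/19) · (1 − 1/23)
       = 5681 · 4752/5681 = 4752.

4752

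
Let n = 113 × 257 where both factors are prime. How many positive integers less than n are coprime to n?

28672

For distinct primes, φ(pq) = (p−1)(q−1) = 112 × 256 = 28672.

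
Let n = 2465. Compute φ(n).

2465 = 5 · 17 · 29.
φ(5) = 5 − 1 = 4.
φ(17) = 17 − 1 = 16.
φ(29) = 29 − 1 = 28.
φ(2465) = 4 × 16 × 28 = 1792.

1792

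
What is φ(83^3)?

564898

φ(83^3) = 83^3 − 83^2 = 571787 − 6889 = 564898.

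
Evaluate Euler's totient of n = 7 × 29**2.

4872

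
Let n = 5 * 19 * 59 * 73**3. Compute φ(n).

1602281088

φ(5) = 5 − 1 = 4.
φ(19) = 19 − 1 = 18.
φ(59) = 59 − 1 = 58.
φ(73^3) = 73^2·(73−1) = 5329·72 = 383688.
Multiply: 4 · 18 · 58 · 383688 = 1602281088.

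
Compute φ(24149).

21600

Factor 24149: 24149 = 19 × 31 × 41.
φ(24149) = 24149 · (1 − 1/19) · (1 − 1/31) · (1 − 1/41)
       = 24149 · 21600/24149 = 21600.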